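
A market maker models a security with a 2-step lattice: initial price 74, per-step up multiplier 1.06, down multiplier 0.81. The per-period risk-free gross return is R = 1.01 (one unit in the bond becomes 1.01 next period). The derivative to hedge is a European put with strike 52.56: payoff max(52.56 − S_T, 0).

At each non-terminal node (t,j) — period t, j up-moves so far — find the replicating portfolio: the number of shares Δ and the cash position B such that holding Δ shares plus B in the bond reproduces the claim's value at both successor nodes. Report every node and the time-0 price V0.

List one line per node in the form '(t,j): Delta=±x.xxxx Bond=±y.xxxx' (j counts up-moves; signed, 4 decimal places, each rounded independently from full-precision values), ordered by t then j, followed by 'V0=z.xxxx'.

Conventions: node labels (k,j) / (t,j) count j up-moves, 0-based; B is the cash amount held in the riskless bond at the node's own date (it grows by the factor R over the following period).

(0,0): Delta=-0.0429 Bond=3.3323
(1,0): Delta=-0.2675 Bond=16.8282
(1,1): Delta=0.0000 Bond=0.0000
V0=0.1572

Under the risk-neutral measure, an up-move has probability p* = (R−d)/(u−d) = 0.8000 and values discount at R = 1.01.
Payoffs at expiry: V(2,0)=4.0086, V(2,1)=0.0000, V(2,2)=0.0000
Node (1,0) S=59.9400: V=(p*·0.0000+(1−p*)·4.0086)/1.01=0.7938; Δ=(0.0000−4.0086)/(63.5364−48.5514)=-0.2675; B=V−Δ·S=16.8282
Node (1,1) S=78.4400: V=(p*·0.0000+(1−p*)·0.0000)/1.01=0.0000; Δ=(0.0000−0.0000)/(83.1464−63.5364)=0.0000; B=V−Δ·S=0.0000
Node (0,0) S=74.0000: V=(p*·0.0000+(1−p*)·0.7938)/1.01=0.1572; Δ=(0.0000−0.7938)/(78.4400−59.9400)=-0.0429; B=V−Δ·S=3.3323
Check: Δ(0,0)·S0 + B(0,0) = 0.1572 = V0.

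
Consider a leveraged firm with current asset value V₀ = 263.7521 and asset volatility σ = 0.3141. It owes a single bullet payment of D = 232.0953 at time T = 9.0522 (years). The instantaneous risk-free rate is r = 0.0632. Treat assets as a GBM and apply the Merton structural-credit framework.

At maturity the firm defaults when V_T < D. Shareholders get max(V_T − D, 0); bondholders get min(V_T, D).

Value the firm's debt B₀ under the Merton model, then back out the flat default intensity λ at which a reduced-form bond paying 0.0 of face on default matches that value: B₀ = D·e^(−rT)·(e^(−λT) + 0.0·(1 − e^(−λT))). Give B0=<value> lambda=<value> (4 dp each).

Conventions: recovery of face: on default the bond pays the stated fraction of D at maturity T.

B0=109.0162 lambda=0.0203

With assets at 263.7521 and a single debt payment of 232.0953 at 9.0522 years:
d₁ = [ln(V₀/D) + (r + σ²/2)T] / (σ√T)
   = [ln(263.7521/232.0953) + (0.0632 + 0.5·0.3141²)·9.0522] / (0.3141·√9.0522)
   = [0.127862 + 1.018639] / 0.945029 = 1.213191
d₂ = d₁ − σ√T = 1.213191 − 0.945029 = 0.268162
N(d₁) = 0.887472,  N(d₂) = 0.605713,  e^(−rT) = 0.564340
E₀ = V₀·N(d₁) − D·e^(−rT)·N(d₂)
   = 263.7521·0.887472 − 232.0953·0.564340·0.605713 = 154.735888
B₀ = V₀ − E₀ = 263.7521 − 154.735888 = 109.016212
e^(−λT) = (B₀·e^(rT)/D − 0)/(1 − 0) = (109.0162·1.771983/232.0953 − 0)/1 = 0.83230815
λ = −ln(0.83230815)/9.0522 = 0.020277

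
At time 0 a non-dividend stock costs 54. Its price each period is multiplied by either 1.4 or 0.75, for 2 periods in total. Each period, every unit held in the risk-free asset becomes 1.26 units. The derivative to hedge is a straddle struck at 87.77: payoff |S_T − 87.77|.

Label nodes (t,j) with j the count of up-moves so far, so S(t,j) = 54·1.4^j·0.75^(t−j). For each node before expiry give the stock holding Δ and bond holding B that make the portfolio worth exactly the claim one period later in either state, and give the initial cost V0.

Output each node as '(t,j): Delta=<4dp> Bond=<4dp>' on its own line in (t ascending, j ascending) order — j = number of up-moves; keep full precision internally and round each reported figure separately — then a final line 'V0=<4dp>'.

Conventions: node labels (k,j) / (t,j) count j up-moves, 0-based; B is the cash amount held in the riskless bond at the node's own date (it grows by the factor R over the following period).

Arbitrage-free pricing uses the up-move probability p* = (R−d)/(u−d) = 0.7846, discounting each step at R = 1.26.
Payoffs at expiry: V(2,0)=57.3950, V(2,1)=31.0700, V(2,2)=18.0700
(1,0): S=40.5000. Δ = (V_up−V_dn)/(S_up−S_dn) = (31.0700−57.3950)/(56.7000−30.3750) = -1.0000. V = [p*·31.0700 + (1−p*)·57.3950]/1.26 = 29.1587. B = V − Δ·S = 69.6587.
(1,1): S=75.6000. Δ = (V_up−V_dn)/(S_up−S_dn) = (18.0700−31.0700)/(105.8400−56.7000) = -0.2646. V = [p*·18.0700 + (1−p*)·31.0700]/1.26 = 16.5635. B = V − Δ·S = 36.5635.
(0,0): S=54.0000. Δ = (V_up−V_dn)/(S_up−S_dn) = (16.5635−29.1587)/(75.6000−40.5000) = -0.3588. V = [p*·16.5635 + (1−p*)·29.1587]/1.26 = 15.2987. B = V − Δ·S = 34.6760.
Verification: the root portfolio costs Δ(0,0)·S0 + B(0,0) = 15.2987, matching V0.

(0,0): Delta=-0.3588 Bond=34.6760
(1,0): Delta=-1.0000 Bond=69.6587
(1,1): Delta=-0.2646 Bond=36.5635
V0=15.2987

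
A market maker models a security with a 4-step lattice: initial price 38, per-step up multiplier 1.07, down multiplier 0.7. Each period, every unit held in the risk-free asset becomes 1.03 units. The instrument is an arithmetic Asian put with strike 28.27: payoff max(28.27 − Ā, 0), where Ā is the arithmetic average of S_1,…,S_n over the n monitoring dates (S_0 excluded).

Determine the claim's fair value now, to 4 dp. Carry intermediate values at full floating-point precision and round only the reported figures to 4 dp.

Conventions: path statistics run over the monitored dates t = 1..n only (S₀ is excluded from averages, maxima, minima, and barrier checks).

price = 0.1368

No-arbitrage gives p* = (R−d)/(u−d) = 0.8919: enumerate every path, weight its payoff by its p*-probability, and discount by R^4.
Enumerate all 2^4 = 16 price paths (U = up ×1.07, D = down ×0.7); each path with k up-moves has probability p*^k·(1−p*)^(4−k).
DDDD: Ā=16.8444, payoff=11.4255, prob=0.000137
UDDD: Ā=25.7479, payoff=2.5221, prob=0.001127
DUDD: Ā=22.2329, payoff=6.0371, prob=0.001127
UUDD: Ā=33.9846, payoff=0.0000, prob=0.009297
DDUD: Ā=19.7724, payoff=8.4976, prob=0.001127
UDUD: Ā=30.2236, payoff=0.0000, prob=0.009297
DUUD: Ā=26.7086, payoff=1.5614, prob=0.009297
UUUD: Ā=40.8260, payoff=0.0000, prob=0.076700
DDDU: Ā=18.0501, payoff=10.2199, prob=0.001127
UDDU: Ā=27.5909, payoff=0.6791, prob=0.009297
DUDU: Ā=24.0759, payoff=4.1941, prob=0.009297
UUDU: Ā=36.8017, payoff=0.0000, prob=0.076700
DDUU: Ā=21.6154, payoff=6.6546, prob=0.009297
UDUU: Ā=33.0406, payoff=0.0000, prob=0.076700
DUUU: Ā=29.5256, payoff=0.0000, prob=0.076700
UUUU: Ā=45.1320, payoff=0.0000, prob=0.632774
Price = Σ prob·payoff / R^4 = 0.153990 / 1.125509 = 0.1368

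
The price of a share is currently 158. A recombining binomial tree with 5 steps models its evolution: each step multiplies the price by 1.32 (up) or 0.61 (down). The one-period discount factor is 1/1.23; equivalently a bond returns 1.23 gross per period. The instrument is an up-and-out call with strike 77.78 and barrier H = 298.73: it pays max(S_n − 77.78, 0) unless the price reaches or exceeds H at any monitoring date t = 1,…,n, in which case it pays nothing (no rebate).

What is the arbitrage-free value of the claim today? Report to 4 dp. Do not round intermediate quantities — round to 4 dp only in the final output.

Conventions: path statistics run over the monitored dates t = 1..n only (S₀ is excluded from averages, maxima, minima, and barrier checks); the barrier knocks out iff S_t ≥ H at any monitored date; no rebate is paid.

price = 18.8380

Risk-neutral up-probability p* = (R−d)/(u−d) = (1.23−0.61)/(1.32−0.61) = 0.8732; the claim prices as the p*-weighted sum of path payoffs discounted by R^5.
Enumerate all 2^5 = 32 price paths (U = up ×1.32, D = down ×0.61); each path with k up-moves has probability p*^k·(1−p*)^(5−k).
DDDDD: M=96.3800, payoff=0.0000, prob=0.000033
UDDDD: M=208.5600, payoff=0.0000, prob=0.000225
DUDDD: M=127.2216, payoff=0.0000, prob=0.000225
UUDDD: M=275.2992, payoff=0.0000, prob=0.001553
DDUDD: M=96.3800, payoff=0.0000, prob=0.000225
UDUDD: M=208.5600, payoff=0.0000, prob=0.001553
DUUDD: M=167.9325, payoff=0.0000, prob=0.001553
UUUDD: M=363.3949, payoff=0.0000, prob=0.010700
DDDUD: M=96.3800, payoff=0.0000, prob=0.000225
UDDUD: M=208.5600, payoff=0.0000, prob=0.001553
DUDUD: M=127.2216, payoff=0.0000, prob=0.001553
UUDUD: M=275.2992, payoff=57.4393, prob=0.010700
DDUUD: M=102.4388, payoff=0.0000, prob=0.001553
UDUUD: M=221.6709, payoff=57.4393, prob=0.010700
DUUUD: M=221.6709, payoff=57.4393, prob=0.010700
UUUUD: M=479.6813, payoff=0.0000, prob=0.073708
DDDDU: M=96.3800, payoff=0.0000, prob=0.000225
UDDDU: M=208.5600, payoff=0.0000, prob=0.001553
DUDDU: M=127.2216, payoff=0.0000, prob=0.001553
UUDDU: M=275.2992, payoff=57.4393, prob=0.010700
DDUDU: M=96.3800, payoff=0.0000, prob=0.001553
UDUDU: M=208.5600, payoff=57.4393, prob=0.010700
DUUDU: M=167.9325, payoff=57.4393, prob=0.010700
UUUDU: M=363.3949, payoff=0.0000, prob=0.073708
DDDUU: M=96.3800, payoff=0.0000, prob=0.001553
UDDUU: M=208.5600, payoff=57.4393, prob=0.010700
DUDUU: M=135.2193, payoff=57.4393, prob=0.010700
UUDUU: M=292.6056, payoff=214.8256, prob=0.073708
DDUUU: M=135.2193, payoff=57.4393, prob=0.010700
UDUUU: M=292.6056, payoff=214.8256, prob=0.073708
DUUUU: M=292.6056, payoff=214.8256, prob=0.073708
UUUUU: M=633.1794, payoff=0.0000, prob=0.507770
Price = Σ prob·payoff / R^5 = 53.034619 / 2.815306 = 18.8380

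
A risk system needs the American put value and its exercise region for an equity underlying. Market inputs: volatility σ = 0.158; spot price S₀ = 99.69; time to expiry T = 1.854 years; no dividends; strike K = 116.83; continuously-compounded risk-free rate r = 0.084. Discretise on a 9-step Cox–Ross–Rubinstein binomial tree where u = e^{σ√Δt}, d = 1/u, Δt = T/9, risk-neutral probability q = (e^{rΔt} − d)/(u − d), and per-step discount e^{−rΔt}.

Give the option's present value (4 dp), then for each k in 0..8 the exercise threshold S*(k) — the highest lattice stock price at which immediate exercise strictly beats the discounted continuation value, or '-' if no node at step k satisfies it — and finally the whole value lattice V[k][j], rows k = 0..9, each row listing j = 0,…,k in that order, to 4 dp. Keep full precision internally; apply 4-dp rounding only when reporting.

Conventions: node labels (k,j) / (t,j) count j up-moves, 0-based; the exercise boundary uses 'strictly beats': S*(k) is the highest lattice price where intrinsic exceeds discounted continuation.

params: Δt=0.20600 u=1.07435 d=0.93080 q=0.60367 e^(-rΔt)=0.98284
t_9 payoffs: 64.5476 56.4847 47.1784 36.4368 24.0386 9.7285 0.0000 0.0000 0.0000 0.0000
t_8: node(8,0) S=56.1693 payoff=60.6607 vs cont=58.6564 → 60.6607 [stop]  node(8,1) S=64.8317 payoff=51.9983 vs cont=49.9941 → 51.9983 [stop]  node(8,2) S=74.8299 payoff=42.0001 vs cont=39.9958 → 42.0001 [stop]  node(8,3) S=86.3701 payoff=30.4599 vs cont=28.4556 → 30.4599 [stop]  node(8,4) S=99.6900 payoff=17.1400 vs cont=15.1358 → 17.1400 [stop]  node(8,5) S=115.0641 payoff=1.7659 vs cont=3.7895 → 3.7895 [wait]  node(8,6) S=132.8091 payoff=0.0000 vs cont=0.0000 → 0.0000 [wait]  node(8,7) S=153.2907 payoff=0.0000 vs cont=0.0000 → 0.0000 [wait]  node(8,8) S=176.9310 payoff=0.0000 vs cont=0.0000 → 0.0000 [wait]  ⇒ S*(8)=99.6900
t_7: node(7,0) S=60.3453 payoff=56.4847 vs cont=54.4805 → 56.4847 [stop]  node(7,1) S=69.6516 payoff=47.1784 vs cont=45.1741 → 47.1784 [stop]  node(7,2) S=80.3932 payoff=36.4368 vs cont=34.4325 → 36.4368 [stop]  node(7,3) S=92.7914 payoff=24.0386 vs cont=22.0344 → 24.0386 [stop]  node(7,4) S=107.1015 payoff=9.7285 vs cont=8.9249 → 9.7285 [stop]  node(7,5) S=123.6186 payoff=0.0000 vs cont=1.4761 → 1.4761 [wait]  node(7,6) S=142.6829 payoff=0.0000 vs cont=0.0000 → 0.0000 [wait]  node(7,7) S=164.6872 payoff=0.0000 vs cont=0.0000 → 0.0000 [wait]  ⇒ S*(7)=107.1015
t_6: node(6,0) S=64.8317 payoff=51.9983 vs cont=49.9941 → 51.9983 [stop]  node(6,1) S=74.8299 payoff=42.0001 vs cont=39.9958 → 42.0001 [stop]  node(6,2) S=86.3701 payoff=30.4599 vs cont=28.4556 → 30.4599 [stop]  node(6,3) S=99.6900 payoff=17.1400 vs cont=15.1358 → 17.1400 [stop]  node(6,4) S=115.0641 payoff=1.7659 vs cont=4.6653 → 4.6653 [wait]  node(6,5) S=132.8091 payoff=0.0000 vs cont=0.5750 → 0.5750 [wait]  node(6,6) S=153.2907 payoff=0.0000 vs cont=0.0000 → 0.0000 [wait]  ⇒ S*(6)=99.6900
t_5: node(5,0) S=69.6516 payoff=47.1784 vs cont=45.1741 → 47.1784 [stop]  node(5,1) S=80.3932 payoff=36.4368 vs cont=34.4325 → 36.4368 [stop]  node(5,2) S=92.7914 payoff=24.0386 vs cont=22.0344 → 24.0386 [stop]  node(5,3) S=107.1015 payoff=9.7285 vs cont=9.4445 → 9.7285 [stop]  node(5,4) S=123.6186 payoff=0.0000 vs cont=2.1584 → 2.1584 [wait]  node(5,5) S=142.6829 payoff=0.0000 vs cont=0.2240 → 0.2240 [wait]  ⇒ S*(5)=107.1015
t_4: node(4,0) S=74.8299 payoff=42.0001 vs cont=39.9958 → 42.0001 [stop]  node(4,1) S=86.3701 payoff=30.4599 vs cont=28.4556 → 30.4599 [stop]  node(4,2) S=99.6900 payoff=17.1400 vs cont=15.1358 → 17.1400 [stop]  node(4,3) S=115.0641 payoff=1.7659 vs cont=5.0701 → 5.0701 [wait]  node(4,4) S=132.8091 payoff=0.0000 vs cont=0.9736 → 0.9736 [wait]  ⇒ S*(4)=99.6900
t_3: node(3,0) S=80.3932 payoff=36.4368 vs cont=34.4325 → 36.4368 [stop]  node(3,1) S=92.7914 payoff=24.0386 vs cont=22.0344 → 24.0386 [stop]  node(3,2) S=107.1015 payoff=9.7285 vs cont=9.6847 → 9.7285 [stop]  node(3,3) S=123.6186 payoff=0.0000 vs cont=2.5526 → 2.5526 [wait]  ⇒ S*(3)=107.1015
t_2: node(2,0) S=86.3701 payoff=30.4599 vs cont=28.4556 → 30.4599 [stop]  node(2,1) S=99.6900 payoff=17.1400 vs cont=15.1358 → 17.1400 [stop]  node(2,2) S=115.0641 payoff=1.7659 vs cont=5.3040 → 5.3040 [wait]  ⇒ S*(2)=99.6900
t_1: node(1,0) S=92.7914 payoff=24.0386 vs cont=22.0344 → 24.0386 [stop]  node(1,1) S=107.1015 payoff=9.7285 vs cont=9.8234 → 9.8234 [wait]  ⇒ S*(1)=92.7914
t_0: node(0,0) S=99.6900 payoff=17.1400 vs cont=15.1921 → 17.1400 [stop]  ⇒ S*(0)=99.6900

price = 17.1400
boundary = 99.6900 92.7914 99.6900 107.1015 99.6900 107.1015 99.6900 107.1015 99.6900
tree:
17.1400
24.0386 9.8234
30.4599 17.1400 5.3040
36.4368 24.0386 9.7285 2.5526
42.0001 30.4599 17.1400 5.0701 0.9736
47.1784 36.4368 24.0386 9.7285 2.1584 0.2240
51.9983 42.0001 30.4599 17.1400 4.6653 0.5750 0.0000
56.4847 47.1784 36.4368 24.0386 9.7285 1.4761 0.0000 0.0000
60.6607 51.9983 42.0001 30.4599 17.1400 3.7895 0.0000 0.0000 0.0000
64.5476 56.4847 47.1784 36.4368 24.0386 9.7285 0.0000 0.0000 0.0000 0.0000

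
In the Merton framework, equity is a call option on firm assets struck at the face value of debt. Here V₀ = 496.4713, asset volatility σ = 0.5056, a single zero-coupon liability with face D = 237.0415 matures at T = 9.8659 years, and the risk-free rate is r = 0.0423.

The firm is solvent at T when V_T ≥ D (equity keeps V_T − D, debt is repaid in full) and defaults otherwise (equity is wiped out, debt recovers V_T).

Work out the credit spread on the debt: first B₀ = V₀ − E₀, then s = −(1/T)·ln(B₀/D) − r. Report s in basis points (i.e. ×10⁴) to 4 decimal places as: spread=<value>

spread=395.1863

Apply the equity-as-call identities (strike 237.0415, horizon 9.8659 years):
d₁ = [ln(V₀/D) + (r + σ²/2)T] / (σ√T)
   = [ln(496.4713/237.0415) + (0.0423 + 0.5·0.5056²)·9.8659] / (0.5056·√9.8659)
   = [0.739290 + 1.678344] / 1.588091 = 1.522353
d₂ = d₁ − σ√T = 1.522353 − 1.588091 = -0.065738
N(d₁) = 0.936040,  N(d₂) = 0.473793,  e^(−rT) = 0.658805
E₀ = V₀·N(d₁) − D·e^(−rT)·N(d₂)
   = 496.4713·0.936040 − 237.0415·0.658805·0.473793 = 390.727330
B₀ = V₀ − E₀ = 496.4713 − 390.727330 = 105.743970
spread = −(1/T)·ln(B₀/D) − r = −(1/9.8659)·ln(105.743970/237.0415) − 0.0423 = 0.03951863
in basis points: 0.03951863 × 10⁴ = 395.1863 bp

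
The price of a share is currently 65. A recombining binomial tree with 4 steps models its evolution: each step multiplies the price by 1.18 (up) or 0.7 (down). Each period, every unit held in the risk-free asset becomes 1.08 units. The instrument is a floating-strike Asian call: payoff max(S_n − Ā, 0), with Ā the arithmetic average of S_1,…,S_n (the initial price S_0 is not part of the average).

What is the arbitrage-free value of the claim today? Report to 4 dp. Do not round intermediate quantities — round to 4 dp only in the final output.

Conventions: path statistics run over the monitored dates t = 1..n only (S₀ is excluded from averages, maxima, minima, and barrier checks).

Risk-neutral up-probability p* = (R−d)/(u−d) = (1.08−0.7)/(1.18−0.7) = 0.7917; the claim prices as the p*-weighted sum of path payoffs discounted by R^4.
Enumerate all 2^4 = 16 price paths (U = up ×1.18, D = down ×0.7); each path with k up-moves has probability p*^k·(1−p*)^(4−k).
DDDD: Ā=28.8129, payoff=0.0000, prob=0.001884
UDDD: Ā=48.5703, payoff=0.0000, prob=0.007158
DUDD: Ā=40.7703, payoff=0.0000, prob=0.007158
UUDD: Ā=68.7270, payoff=0.0000, prob=0.027202
DDUD: Ā=35.3103, payoff=0.0000, prob=0.007158
UDUD: Ā=59.5230, payoff=0.0000, prob=0.027202
DUUD: Ā=51.7230, payoff=0.0000, prob=0.027202
UUUD: Ā=87.1903, payoff=0.0000, prob=0.103368
DDDU: Ā=31.4883, payoff=0.0000, prob=0.007158
UDDU: Ā=53.0802, payoff=0.0000, prob=0.027202
DUDU: Ā=45.2802, payoff=0.0000, prob=0.027202
UUDU: Ā=76.3295, payoff=0.0000, prob=0.103368
DDUU: Ā=39.8202, payoff=4.5277, prob=0.027202
UDUU: Ā=67.1255, payoff=7.6324, prob=0.103368
DUUU: Ā=59.3255, payoff=15.4324, prob=0.103368
UUUU: Ā=100.0059, payoff=26.0146, prob=0.392798
Price = Σ prob·payoff / R^4 = 12.725832 / 1.360489 = 9.3539

price = 9.3539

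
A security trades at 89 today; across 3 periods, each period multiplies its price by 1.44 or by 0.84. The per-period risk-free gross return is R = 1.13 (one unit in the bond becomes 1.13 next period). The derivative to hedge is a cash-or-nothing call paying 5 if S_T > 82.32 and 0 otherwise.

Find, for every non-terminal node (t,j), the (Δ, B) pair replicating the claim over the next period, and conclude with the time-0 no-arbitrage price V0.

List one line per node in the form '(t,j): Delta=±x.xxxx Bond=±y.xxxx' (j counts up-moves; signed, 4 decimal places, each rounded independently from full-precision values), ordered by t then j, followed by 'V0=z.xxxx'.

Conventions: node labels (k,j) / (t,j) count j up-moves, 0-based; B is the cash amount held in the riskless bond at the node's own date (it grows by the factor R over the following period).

(0,0): Delta=0.0196 Bond=1.2452
(1,0): Delta=0.0510 Bond=-0.9398
(1,1): Delta=0.0000 Bond=3.9157
(2,0): Delta=0.1327 Bond=-6.1947
(2,1): Delta=0.0000 Bond=4.4248
(2,2): Delta=0.0000 Bond=4.4248
V0=2.9873

Arbitrage-free pricing uses the up-move probability p* = (R−d)/(u−d) = 0.4833, discounting each step at R = 1.13.
Expiry values: V(3,0)=0.0000, V(3,1)=5.0000, V(3,2)=5.0000, V(3,3)=5.0000
Node (2,0) S=62.7984: V=(p*·5.0000+(1−p*)·0.0000)/1.13=2.1386; Δ=(5.0000−0.0000)/(90.4297−52.7507)=0.1327; B=V−Δ·S=-6.1947
Node (2,1) S=107.6544: V=(p*·5.0000+(1−p*)·5.0000)/1.13=4.4248; Δ=(5.0000−5.0000)/(155.0223−90.4297)=0.0000; B=V−Δ·S=4.4248
Node (2,2) S=184.5504: V=(p*·5.0000+(1−p*)·5.0000)/1.13=4.4248; Δ=(5.0000−5.0000)/(265.7526−155.0223)=0.0000; B=V−Δ·S=4.4248
Node (1,0) S=74.7600: V=(p*·4.4248+(1−p*)·2.1386)/1.13=2.8705; Δ=(4.4248−2.1386)/(107.6544−62.7984)=0.0510; B=V−Δ·S=-0.9398
Node (1,1) S=128.1600: V=(p*·4.4248+(1−p*)·4.4248)/1.13=3.9157; Δ=(4.4248−4.4248)/(184.5504−107.6544)=0.0000; B=V−Δ·S=3.9157
Node (0,0) S=89.0000: V=(p*·3.9157+(1−p*)·2.8705)/1.13=2.9873; Δ=(3.9157−2.8705)/(128.1600−74.7600)=0.0196; B=V−Δ·S=1.2452
As a check, the time-0 holding Δ(0,0)·S0 + B(0,0) comes to 2.9873 — exactly V0.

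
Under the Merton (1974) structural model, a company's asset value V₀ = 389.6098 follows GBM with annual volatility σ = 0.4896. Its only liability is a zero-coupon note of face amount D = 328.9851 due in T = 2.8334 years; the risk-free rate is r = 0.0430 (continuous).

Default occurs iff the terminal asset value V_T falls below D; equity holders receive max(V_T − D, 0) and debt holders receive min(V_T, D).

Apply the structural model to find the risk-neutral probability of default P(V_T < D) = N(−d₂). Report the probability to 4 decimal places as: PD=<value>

PD=0.5235

Work the structural quantities from V₀ = 389.6098 against face 328.9851:
d₁ = [ln(V₀/D) + (r + σ²/2)T] / (σ√T)
   = [ln(389.6098/328.9851) + (0.0430 + 0.5·0.4896²)·2.8334] / (0.4896·√2.8334)
   = [0.169133 + 0.461431] / 0.824129 = 0.765128
d₂ = d₁ − σ√T = 0.765128 − 0.824129 = -0.059002
risk-neutral PD = N(−d₂) = N(0.059002) = 0.523525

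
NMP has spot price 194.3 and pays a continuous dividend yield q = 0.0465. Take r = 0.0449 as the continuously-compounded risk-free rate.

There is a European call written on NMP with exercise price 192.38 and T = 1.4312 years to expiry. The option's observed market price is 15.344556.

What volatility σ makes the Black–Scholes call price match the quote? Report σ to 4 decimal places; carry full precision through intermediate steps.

sigma = 0.1697

At σ = 0.1697 the Black–Scholes value reproduces the quote:
σ√T = 0.1697·√1.4312 = 0.203017
d₁ = (ln(S/K) + (r−q+σ²/2)T) / (σ√T) = (ln(194.3/192.38) + (0.0449−0.0465+0.1697²/2)·1.4312) / 0.203017 = (0.009931 + 0.018318) / 0.203017 = 0.139145
d₂ = d₁ − σ√T = 0.139145 − 0.203017 = -0.063872
e^{−rT} = 0.937760
e^{−qT} = 0.935615
N(d₁) = 0.555332,  N(d₂) = 0.474536
V = S·e^{−qT}·N(d₁) − K·e^{−rT}·N(d₂) = 100.953879 − 85.609323 = 15.344556 (equal to the quote); since ∂V/∂σ > 0 for all σ, the implied volatility is unique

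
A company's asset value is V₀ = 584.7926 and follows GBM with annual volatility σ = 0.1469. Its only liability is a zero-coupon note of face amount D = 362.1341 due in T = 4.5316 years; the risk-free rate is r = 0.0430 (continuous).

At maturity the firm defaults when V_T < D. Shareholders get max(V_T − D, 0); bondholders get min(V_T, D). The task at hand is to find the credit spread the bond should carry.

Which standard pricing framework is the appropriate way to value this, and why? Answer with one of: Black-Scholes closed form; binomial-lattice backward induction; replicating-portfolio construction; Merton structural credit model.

framework: Merton structural credit model

Key observation: a levered firm with one bullet debt due at 4.5316 years is the canonical structural-credit setup: equity is a call on the firm's assets struck at the face value.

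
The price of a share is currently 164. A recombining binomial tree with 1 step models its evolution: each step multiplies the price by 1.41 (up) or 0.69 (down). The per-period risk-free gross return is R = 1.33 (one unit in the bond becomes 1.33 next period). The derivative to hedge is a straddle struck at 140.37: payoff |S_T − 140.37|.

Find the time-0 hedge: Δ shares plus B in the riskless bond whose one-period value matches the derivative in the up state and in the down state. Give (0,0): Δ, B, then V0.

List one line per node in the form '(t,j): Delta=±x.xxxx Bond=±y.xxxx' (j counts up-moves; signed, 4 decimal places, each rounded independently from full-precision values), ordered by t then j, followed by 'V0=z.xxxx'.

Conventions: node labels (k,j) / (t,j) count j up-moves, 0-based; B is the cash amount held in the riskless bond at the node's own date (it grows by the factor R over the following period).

(0,0): Delta=0.5391 Bond=-25.4117
V0=63.0050

Under the risk-neutral measure, an up-move has probability p* = (R−d)/(u−d) = 0.8889 and values discount at R = 1.33.
Terminal payoffs: V(1,0)=27.2100, V(1,1)=90.8700
Node (0,0) S=164.0000: V=(p*·90.8700+(1−p*)·27.2100)/1.33=63.0050; Δ=(90.8700−27.2100)/(231.2400−113.1600)=0.5391; B=V−Δ·S=-25.4117
As a check, the time-0 holding Δ(0,0)·S0 + B(0,0) comes to 63.0050 — exactly V0.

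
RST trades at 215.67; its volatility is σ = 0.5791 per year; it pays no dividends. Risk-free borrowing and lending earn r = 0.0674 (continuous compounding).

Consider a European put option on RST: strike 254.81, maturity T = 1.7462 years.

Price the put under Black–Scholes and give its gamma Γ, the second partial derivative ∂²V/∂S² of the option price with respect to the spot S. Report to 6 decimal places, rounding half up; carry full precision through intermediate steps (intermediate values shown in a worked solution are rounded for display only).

price = 71.438993
Γ = 0.002298

σ√T = 0.5791·√1.7462 = 0.765245
d₁ = (ln(S/K) + (r+σ²/2)T) / (σ√T) = (ln(215.67/254.81) + (0.0674+0.5791²/2)·1.7462) / 0.765245 = (-0.166769 + 0.410494) / 0.765245 = 0.318493
d₂ = d₁ − σ√T = 0.318493 − 0.765245 = -0.446752
e^{−rT} = 0.888968
N(−d₁) = 0.375056,  N(−d₂) = 0.672473
Put price V = K·e^{−rT}·N(−d₂) − S·N(−d₁) = 152.327214 − 80.888221 = 71.438993
φ(d₁) = (1/√(2π))·e^{−d₁²/2} = 0.379213
Γ = φ(d₁) / (S·σ·√T) = 0.002298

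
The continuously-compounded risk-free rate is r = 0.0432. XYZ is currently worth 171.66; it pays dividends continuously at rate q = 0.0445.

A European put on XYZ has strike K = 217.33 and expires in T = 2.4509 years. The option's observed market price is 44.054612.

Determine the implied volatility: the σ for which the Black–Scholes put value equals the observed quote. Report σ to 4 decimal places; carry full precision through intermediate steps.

sigma = 0.1372

At σ = 0.1372 the Black–Scholes value reproduces the quote:
σ√T = 0.1372·√2.4509 = 0.214791
d₁ = (ln(S/K) + (r−q+σ²/2)T) / (σ√T) = (ln(171.66/217.33) + (0.0432−0.0445+0.1372²/2)·2.4509) / 0.214791 = (-0.235901 + 0.019882) / 0.214791 = -1.005718
d₂ = d₁ − σ√T = -1.005718 − 0.214791 = -1.220510
e^{−rT} = 0.899534
e^{−qT} = 0.896672
N(−d₁) = 0.842724,  N(−d₂) = 0.888864
V = K·e^{−rT}·N(−d₂) − S·e^{−qT}·N(−d₁) = 173.769062 − 129.714449 = 44.054612 (equal to the quote); since ∂V/∂σ > 0 for all σ, the implied volatility is unique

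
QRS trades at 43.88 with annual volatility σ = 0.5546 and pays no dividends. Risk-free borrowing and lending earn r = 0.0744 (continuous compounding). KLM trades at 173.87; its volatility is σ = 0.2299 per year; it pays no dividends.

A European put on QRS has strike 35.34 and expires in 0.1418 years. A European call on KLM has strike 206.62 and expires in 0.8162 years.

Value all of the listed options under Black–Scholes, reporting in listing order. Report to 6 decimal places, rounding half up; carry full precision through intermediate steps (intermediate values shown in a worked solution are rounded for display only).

[QRS put K=35.34]
σ√T = 0.5546·√0.1418 = 0.208842
d₁ = (ln(S/K) + (r+σ²/2)T) / (σ√T) = (ln(43.88/35.34) + (0.0744+0.5546²/2)·0.1418) / 0.208842 = (0.216443 + 0.032357) / 0.208842 = 1.191334
d₂ = d₁ − σ√T = 1.191334 − 0.208842 = 0.982492
e^{−rT} = 0.989506
N(−d₁) = 0.116761,  N(−d₂) = 0.162929
price = K·e^{−rT}·N(−d₂) − S·N(−d₁) = 5.697479 − 5.123486 = 0.573993
[KLM call K=206.62]
σ√T = 0.2299·√0.8162 = 0.207700
d₁ = (ln(S/K) + (r+σ²/2)T) / (σ√T) = (ln(173.87/206.62) + (0.0744+0.2299²/2)·0.8162) / 0.207700 = (-0.172573 + 0.082295) / 0.207700 = -0.434657
d₂ = d₁ − σ√T = -0.434657 − 0.207700 = -0.642358
e^{−rT} = 0.941082
N(d₁) = 0.331906,  N(d₂) = 0.260321
price = S·N(d₁) − K·e^{−rT}·N(d₂) = 57.708432 − 50.618364 = 7.090068

price(QRS put K=35.34) = 0.573993
price(KLM call K=206.62) = 7.090068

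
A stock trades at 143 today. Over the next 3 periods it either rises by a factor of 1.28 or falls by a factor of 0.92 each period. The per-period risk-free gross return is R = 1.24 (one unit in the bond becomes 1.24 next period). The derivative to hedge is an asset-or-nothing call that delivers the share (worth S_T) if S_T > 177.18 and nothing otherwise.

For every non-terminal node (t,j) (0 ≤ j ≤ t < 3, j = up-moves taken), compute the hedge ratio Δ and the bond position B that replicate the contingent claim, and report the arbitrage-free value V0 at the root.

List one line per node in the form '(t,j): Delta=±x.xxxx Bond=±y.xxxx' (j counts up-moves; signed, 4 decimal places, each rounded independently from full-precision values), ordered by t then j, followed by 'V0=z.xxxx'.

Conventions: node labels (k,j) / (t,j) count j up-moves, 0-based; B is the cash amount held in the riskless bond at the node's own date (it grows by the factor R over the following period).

(0,0): Delta=1.3798 Bond=-57.0688
(1,0): Delta=3.2624 Bond=-318.4441
(1,1): Delta=1.2107 Bond=-39.8055
(2,0): Delta=0.0000 Bond=0.0000
(2,1): Delta=3.5556 Bond=-444.2296
(2,2): Delta=1.0000 Bond=0.0000
V0=140.2448

Risk-neutral probability p* = (R−d)/(u−d) = (1.24−0.92)/(1.28−0.92) = 0.8889.
Terminal payoffs: V(3,0)=0.0000, V(3,1)=0.0000, V(3,2)=215.5479, V(3,3)=299.8927
(2,0): S=121.0352. Δ = (V_up−V_dn)/(S_up−S_dn) = (0.0000−0.0000)/(154.9251−111.3524) = 0.0000. V = [p*·0.0000 + (1−p*)·0.0000]/1.24 = 0.0000. B = V − Δ·S = 0.0000.
(2,1): S=168.3968. Δ = (V_up−V_dn)/(S_up−S_dn) = (215.5479−0.0000)/(215.5479−154.9251) = 3.5556. V = [p*·215.5479 + (1−p*)·0.0000]/1.24 = 154.5146. B = V − Δ·S = -444.2296.
(2,2): S=234.2912. Δ = (V_up−V_dn)/(S_up−S_dn) = (299.8927−215.5479)/(299.8927−215.5479) = 1.0000. V = [p*·299.8927 + (1−p*)·215.5479]/1.24 = 234.2912. B = V − Δ·S = 0.0000.
(1,0): S=131.5600. Δ = (V_up−V_dn)/(S_up−S_dn) = (154.5146−0.0000)/(168.3968−121.0352) = 3.2624. V = [p*·154.5146 + (1−p*)·0.0000]/1.24 = 110.7632. B = V − Δ·S = -318.4441.
(1,1): S=183.0400. Δ = (V_up−V_dn)/(S_up−S_dn) = (234.2912−154.5146)/(234.2912−168.3968) = 1.2107. V = [p*·234.2912 + (1−p*)·154.5146]/1.24 = 181.7961. B = V − Δ·S = -39.8055.
(0,0): S=143.0000. Δ = (V_up−V_dn)/(S_up−S_dn) = (181.7961−110.7632)/(183.0400−131.5600) = 1.3798. V = [p*·181.7961 + (1−p*)·110.7632]/1.24 = 140.2448. B = V − Δ·S = -57.0688.
Sanity check at the root: Δ(0,0)·S0 + B(0,0) reproduces V0 = 140.2448.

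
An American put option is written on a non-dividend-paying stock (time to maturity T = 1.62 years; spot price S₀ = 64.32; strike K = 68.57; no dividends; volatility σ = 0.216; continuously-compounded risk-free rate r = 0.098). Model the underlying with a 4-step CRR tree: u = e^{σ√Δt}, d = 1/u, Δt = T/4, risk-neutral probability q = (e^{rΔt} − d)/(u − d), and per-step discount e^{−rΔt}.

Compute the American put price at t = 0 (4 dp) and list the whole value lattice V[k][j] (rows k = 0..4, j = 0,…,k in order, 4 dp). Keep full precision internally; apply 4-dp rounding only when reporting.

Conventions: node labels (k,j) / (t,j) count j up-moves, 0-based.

price = 6.0893
tree:
6.0893
12.5108 2.4292
19.7106 5.5910 0.5895
25.9857 12.5108 1.5828 0.0000
31.4549 19.7106 4.2500 0.0000 0.0000

params: Δt=0.40500 u=1.14736 d=0.87157 q=0.61250 e^(-rΔt)=0.96109
t_4 payoffs: 31.4549 19.7106 4.2500 0.0000 0.0000
k=3: node(3,0) S=42.5843 payoff=25.9857 vs cont=23.3174 → 25.9857 [stop]  node(3,1) S=56.0592 payoff=12.5108 vs cont=9.8425 → 12.5108 [stop]  node(3,2) S=73.7980 payoff=0.0000 vs cont=1.5828 → 1.5828 [wait]  node(3,3) S=97.1499 payoff=0.0000 vs cont=0.0000 → 0.0000 [wait]
k=2: node(2,0) S=48.8594 payoff=19.7106 vs cont=17.0423 → 19.7106 [stop]  node(2,1) S=64.3200 payoff=4.2500 vs cont=5.5910 → 5.5910 [wait]  node(2,2) S=84.6727 payoff=0.0000 vs cont=0.5895 → 0.5895 [wait]
k=1: node(1,0) S=56.0592 payoff=12.5108 vs cont=10.6319 → 12.5108 [stop]  node(1,1) S=73.7980 payoff=0.0000 vs cont=2.4292 → 2.4292 [wait]
k=0: node(0,0) S=64.3200 payoff=4.2500 vs cont=6.0893 → 6.0893 [wait]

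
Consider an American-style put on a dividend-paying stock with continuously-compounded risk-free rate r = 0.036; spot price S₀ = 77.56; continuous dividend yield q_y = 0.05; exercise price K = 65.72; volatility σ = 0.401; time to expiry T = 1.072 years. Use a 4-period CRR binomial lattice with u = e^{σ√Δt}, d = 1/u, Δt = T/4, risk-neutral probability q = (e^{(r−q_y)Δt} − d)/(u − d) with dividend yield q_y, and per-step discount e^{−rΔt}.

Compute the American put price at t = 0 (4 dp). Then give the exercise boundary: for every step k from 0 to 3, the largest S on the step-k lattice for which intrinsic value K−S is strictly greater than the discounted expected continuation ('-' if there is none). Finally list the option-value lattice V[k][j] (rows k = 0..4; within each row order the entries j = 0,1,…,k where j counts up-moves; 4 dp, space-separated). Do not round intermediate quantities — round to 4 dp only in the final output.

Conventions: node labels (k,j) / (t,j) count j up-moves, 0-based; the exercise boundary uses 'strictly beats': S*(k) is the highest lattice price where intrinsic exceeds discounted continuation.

params: Δt=0.26800 u=1.23071 d=0.81254 q=0.43933 e^(-rΔt)=0.99040
t_4 payoffs: 31.9125 14.5135 0.0000 0.0000 0.0000
t_3: node(3,0) S=41.6072 payoff=24.1128 vs cont=24.0356 → 24.1128 [stop]  node(3,1) S=63.0205 payoff=2.6995 vs cont=8.0591 → 8.0591 [wait]  node(3,2) S=95.4540 payoff=0.0000 vs cont=0.0000 → 0.0000 [wait]  node(3,3) S=144.5795 payoff=0.0000 vs cont=0.0000 → 0.0000 [wait]  ⇒ S*(3)=41.6072
t_2: node(2,0) S=51.2065 payoff=14.5135 vs cont=16.8961 → 16.8961 [wait]  node(2,1) S=77.5600 payoff=0.0000 vs cont=4.4751 → 4.4751 [wait]  node(2,2) S=117.4763 payoff=0.0000 vs cont=0.0000 → 0.0000 [wait]  ⇒ S*(2)=-
t_1: node(1,0) S=63.0205 payoff=2.6995 vs cont=11.3293 → 11.3293 [wait]  node(1,1) S=95.4540 payoff=0.0000 vs cont=2.4850 → 2.4850 [wait]  ⇒ S*(1)=-
t_0: node(0,0) S=77.5600 payoff=0.0000 vs cont=7.3722 → 7.3722 [wait]  ⇒ S*(0)=-

price = 7.3722
boundary = - - - 41.6072
tree:
7.3722
11.3293 2.4850
16.8961 4.4751 0.0000
24.1128 8.0591 0.0000 0.0000
31.9125 14.5135 0.0000 0.0000 0.0000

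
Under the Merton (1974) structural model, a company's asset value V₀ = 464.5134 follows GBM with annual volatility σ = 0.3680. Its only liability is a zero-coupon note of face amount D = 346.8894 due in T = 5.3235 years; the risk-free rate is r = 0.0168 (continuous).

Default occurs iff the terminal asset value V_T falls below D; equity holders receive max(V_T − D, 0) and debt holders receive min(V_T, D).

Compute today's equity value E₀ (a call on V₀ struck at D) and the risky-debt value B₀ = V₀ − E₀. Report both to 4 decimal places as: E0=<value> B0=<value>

Equity is a call on the firm's assets struck at D = 346.8894:
d₁ = [ln(V₀/D) + (r + σ²/2)T] / (σ√T)
   = [ln(464.5134/346.8894) + (0.0168 + 0.5·0.3680²)·5.3235] / (0.3680·√5.3235)
   = [0.291984 + 0.449900] / 0.849076 = 0.873755
d₂ = d₁ − σ√T = 0.873755 − 0.849076 = 0.024679
N(d₁) = 0.808874,  N(d₂) = 0.509845,  e^(−rT) = 0.914448
E₀ = V₀·N(d₁) − D·e^(−rT)·N(d₂)
   = 464.5134·0.808874 − 346.8894·0.914448·0.509845 = 214.003920
B₀ = V₀ − E₀ = 464.5134 − 214.003920 = 250.509480

E0=214.0039 B0=250.5095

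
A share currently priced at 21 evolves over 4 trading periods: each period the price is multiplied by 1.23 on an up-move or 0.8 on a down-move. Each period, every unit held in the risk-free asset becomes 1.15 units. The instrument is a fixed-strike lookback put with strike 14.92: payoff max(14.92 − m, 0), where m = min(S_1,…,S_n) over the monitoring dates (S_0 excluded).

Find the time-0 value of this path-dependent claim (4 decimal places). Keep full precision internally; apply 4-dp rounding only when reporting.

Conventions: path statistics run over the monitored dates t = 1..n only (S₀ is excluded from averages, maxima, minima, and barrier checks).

Under the martingale measure an up-move has probability p* = 0.8140; value the claim as the probability-weighted average of per-path payoffs, discounted 4 periods at R = 1.15.
Enumerate all 2^4 = 16 price paths (U = up ×1.23, D = down ×0.8); each path with k up-moves has probability p*^k·(1−p*)^(4−k).
DDDD: m=8.6016, payoff=6.3184, prob=0.001198
UDDD: m=13.2250, payoff=1.6950, prob=0.005242
DUDD: m=13.2250, payoff=1.6950, prob=0.005242
UUDD: m=20.3334, payoff=0.0000, prob=0.022932
DDUD: m=13.2250, payoff=1.6950, prob=0.005242
UDUD: m=20.3334, payoff=0.0000, prob=0.022932
DUUD: m=16.8000, payoff=0.0000, prob=0.022932
UUUD: m=25.8300, payoff=0.0000, prob=0.100328
DDDU: m=10.7520, payoff=4.1680, prob=0.005242
UDDU: m=16.5312, payoff=0.0000, prob=0.022932
DUDU: m=16.5312, payoff=0.0000, prob=0.022932
UUDU: m=25.4167, payoff=0.0000, prob=0.100328
DDUU: m=13.4400, payoff=1.4800, prob=0.022932
UDUU: m=20.6640, payoff=0.0000, prob=0.100328
DUUU: m=16.8000, payoff=0.0000, prob=0.100328
UUUU: m=25.8300, payoff=0.0000, prob=0.438933
Price = Σ prob·payoff / R^4 = 0.090011 / 1.749006 = 0.0515

price = 0.0515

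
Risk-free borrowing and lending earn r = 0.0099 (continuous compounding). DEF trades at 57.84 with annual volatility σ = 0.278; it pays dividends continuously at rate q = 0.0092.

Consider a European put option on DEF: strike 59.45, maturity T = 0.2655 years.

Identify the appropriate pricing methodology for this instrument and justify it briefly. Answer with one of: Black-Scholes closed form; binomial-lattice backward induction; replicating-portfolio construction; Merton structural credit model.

framework: Black-Scholes closed form

Key observation: everything needed for the exact continuous-time valuation of the European put on DEF (strike 59.45) is given, and no feature rules the closed form out.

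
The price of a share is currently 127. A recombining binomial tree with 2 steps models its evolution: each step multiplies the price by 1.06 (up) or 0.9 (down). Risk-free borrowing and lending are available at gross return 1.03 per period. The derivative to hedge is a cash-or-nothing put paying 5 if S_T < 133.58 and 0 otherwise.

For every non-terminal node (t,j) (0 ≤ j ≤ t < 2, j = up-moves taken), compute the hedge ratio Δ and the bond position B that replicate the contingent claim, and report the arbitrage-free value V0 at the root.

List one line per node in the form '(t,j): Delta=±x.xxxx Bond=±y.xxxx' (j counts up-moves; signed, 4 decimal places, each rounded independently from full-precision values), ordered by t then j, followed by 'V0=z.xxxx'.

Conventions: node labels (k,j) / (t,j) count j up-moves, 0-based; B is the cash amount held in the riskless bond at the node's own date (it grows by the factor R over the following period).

No-arbitrage ⇒ martingale measure with p* = (R−d)/(u−d) = 0.8125.
Expiry values: V(2,0)=5.0000, V(2,1)=5.0000, V(2,2)=0.0000
  t=1,j=0: stock 114.3000 → up 121.1580 (V=5.0000), down 102.8700 (V=5.0000). Price 4.8544; hedge Δ=0.0000, bond B=4.8544.
  t=1,j=1: stock 134.6200 → up 142.6972 (V=0.0000), down 121.1580 (V=5.0000). Price 0.9102; hedge Δ=-0.2321, bond B=32.1602.
  t=0,j=0: stock 127.0000 → up 134.6200 (V=0.9102), down 114.3000 (V=4.8544). Price 1.6017; hedge Δ=-0.1941, bond B=26.2528.
Check: Δ(0,0)·S0 + B(0,0) = 1.6017 = V0.

(0,0): Delta=-0.1941 Bond=26.2528
(1,0): Delta=0.0000 Bond=4.8544
(1,1): Delta=-0.2321 Bond=32.1602
V0=1.6017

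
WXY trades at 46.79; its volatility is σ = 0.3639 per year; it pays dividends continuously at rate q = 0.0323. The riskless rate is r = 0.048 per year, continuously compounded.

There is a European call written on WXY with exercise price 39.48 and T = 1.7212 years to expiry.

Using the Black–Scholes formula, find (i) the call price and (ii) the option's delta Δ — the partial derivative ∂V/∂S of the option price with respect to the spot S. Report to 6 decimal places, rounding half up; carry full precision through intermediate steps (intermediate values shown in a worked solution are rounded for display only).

σ√T = 0.3639·√1.7212 = 0.477417
d₁ = (ln(S/K) + (r−q+σ²/2)T) / (σ√T) = (ln(46.79/39.48) + (0.048−0.0323+0.3639²/2)·1.7212) / 0.477417 = (0.169875 + 0.140986) / 0.477417 = 0.651132
d₂ = d₁ − σ√T = 0.651132 − 0.477417 = 0.173716
e^{−rT} = 0.920703
e^{−qT} = 0.945922
N(d₁) = 0.742519,  N(d₂) = 0.568955
Call price V = S·e^{−qT}·N(d₁) − K·e^{−rT}·N(d₂) = 32.863695 − 20.681168 = 12.182527
Δ = e^{−qT}·N(d₁) = 0.702366

price = 12.182527
Δ = 0.702366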